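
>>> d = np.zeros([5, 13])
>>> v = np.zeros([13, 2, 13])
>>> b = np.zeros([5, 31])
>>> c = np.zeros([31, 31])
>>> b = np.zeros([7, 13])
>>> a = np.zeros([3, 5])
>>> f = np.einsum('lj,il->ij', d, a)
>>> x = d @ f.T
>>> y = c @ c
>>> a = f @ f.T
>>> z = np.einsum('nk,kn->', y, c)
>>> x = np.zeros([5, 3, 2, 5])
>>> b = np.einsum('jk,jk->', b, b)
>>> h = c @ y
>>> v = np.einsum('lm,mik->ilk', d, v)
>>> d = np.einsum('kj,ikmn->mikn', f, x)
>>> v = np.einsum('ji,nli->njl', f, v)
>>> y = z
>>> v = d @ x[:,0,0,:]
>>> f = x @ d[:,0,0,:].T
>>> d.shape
(2, 5, 3, 5)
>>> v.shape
(2, 5, 3, 5)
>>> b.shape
()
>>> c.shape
(31, 31)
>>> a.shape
(3, 3)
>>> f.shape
(5, 3, 2, 2)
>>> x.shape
(5, 3, 2, 5)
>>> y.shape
()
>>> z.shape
()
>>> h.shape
(31, 31)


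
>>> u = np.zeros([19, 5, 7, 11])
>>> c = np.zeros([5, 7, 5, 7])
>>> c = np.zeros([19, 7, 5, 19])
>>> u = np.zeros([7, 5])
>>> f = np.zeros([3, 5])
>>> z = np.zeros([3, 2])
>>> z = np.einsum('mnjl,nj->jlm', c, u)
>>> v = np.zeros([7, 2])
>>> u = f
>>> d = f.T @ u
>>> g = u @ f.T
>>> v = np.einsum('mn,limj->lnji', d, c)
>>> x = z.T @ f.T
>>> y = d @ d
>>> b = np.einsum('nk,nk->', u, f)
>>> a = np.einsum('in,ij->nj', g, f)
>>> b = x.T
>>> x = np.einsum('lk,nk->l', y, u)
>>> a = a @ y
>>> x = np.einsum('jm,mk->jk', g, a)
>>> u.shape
(3, 5)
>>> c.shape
(19, 7, 5, 19)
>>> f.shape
(3, 5)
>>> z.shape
(5, 19, 19)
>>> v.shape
(19, 5, 19, 7)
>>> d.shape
(5, 5)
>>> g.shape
(3, 3)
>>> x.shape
(3, 5)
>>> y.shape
(5, 5)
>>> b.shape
(3, 19, 19)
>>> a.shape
(3, 5)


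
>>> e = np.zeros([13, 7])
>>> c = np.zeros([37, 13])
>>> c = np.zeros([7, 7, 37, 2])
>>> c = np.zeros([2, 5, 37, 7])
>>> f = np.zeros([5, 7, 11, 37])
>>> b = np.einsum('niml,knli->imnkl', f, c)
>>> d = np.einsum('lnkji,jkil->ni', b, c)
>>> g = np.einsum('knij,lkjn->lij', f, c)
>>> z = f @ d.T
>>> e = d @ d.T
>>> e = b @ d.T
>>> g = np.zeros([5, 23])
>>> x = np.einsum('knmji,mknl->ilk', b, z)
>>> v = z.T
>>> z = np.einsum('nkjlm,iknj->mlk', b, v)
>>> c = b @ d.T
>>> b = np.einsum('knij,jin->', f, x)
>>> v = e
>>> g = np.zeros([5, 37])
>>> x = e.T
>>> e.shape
(7, 11, 5, 2, 11)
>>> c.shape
(7, 11, 5, 2, 11)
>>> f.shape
(5, 7, 11, 37)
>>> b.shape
()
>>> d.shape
(11, 37)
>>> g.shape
(5, 37)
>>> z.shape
(37, 2, 11)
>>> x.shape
(11, 2, 5, 11, 7)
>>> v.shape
(7, 11, 5, 2, 11)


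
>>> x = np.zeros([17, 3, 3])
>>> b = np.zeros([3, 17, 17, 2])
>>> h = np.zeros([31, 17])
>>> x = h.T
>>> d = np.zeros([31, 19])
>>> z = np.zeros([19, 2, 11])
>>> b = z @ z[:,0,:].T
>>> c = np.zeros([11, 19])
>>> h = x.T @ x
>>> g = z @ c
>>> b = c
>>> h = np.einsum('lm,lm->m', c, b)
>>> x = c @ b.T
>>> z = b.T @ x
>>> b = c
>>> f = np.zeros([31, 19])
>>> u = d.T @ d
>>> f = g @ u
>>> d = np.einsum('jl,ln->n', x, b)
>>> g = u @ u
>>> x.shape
(11, 11)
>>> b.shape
(11, 19)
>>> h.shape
(19,)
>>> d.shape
(19,)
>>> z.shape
(19, 11)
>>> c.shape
(11, 19)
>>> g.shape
(19, 19)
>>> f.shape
(19, 2, 19)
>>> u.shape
(19, 19)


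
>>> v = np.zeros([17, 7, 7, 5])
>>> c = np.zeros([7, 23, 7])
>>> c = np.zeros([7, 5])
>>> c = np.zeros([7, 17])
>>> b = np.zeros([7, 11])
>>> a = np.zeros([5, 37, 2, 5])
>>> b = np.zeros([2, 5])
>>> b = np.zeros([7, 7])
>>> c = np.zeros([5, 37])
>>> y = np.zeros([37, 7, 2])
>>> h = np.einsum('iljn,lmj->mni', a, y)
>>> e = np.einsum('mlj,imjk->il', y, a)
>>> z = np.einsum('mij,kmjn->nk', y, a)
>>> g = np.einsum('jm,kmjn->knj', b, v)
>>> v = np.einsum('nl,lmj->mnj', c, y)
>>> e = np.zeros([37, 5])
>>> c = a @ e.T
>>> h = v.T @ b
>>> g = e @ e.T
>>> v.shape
(7, 5, 2)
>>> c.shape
(5, 37, 2, 37)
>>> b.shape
(7, 7)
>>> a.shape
(5, 37, 2, 5)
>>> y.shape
(37, 7, 2)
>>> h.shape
(2, 5, 7)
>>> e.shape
(37, 5)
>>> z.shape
(5, 5)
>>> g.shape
(37, 37)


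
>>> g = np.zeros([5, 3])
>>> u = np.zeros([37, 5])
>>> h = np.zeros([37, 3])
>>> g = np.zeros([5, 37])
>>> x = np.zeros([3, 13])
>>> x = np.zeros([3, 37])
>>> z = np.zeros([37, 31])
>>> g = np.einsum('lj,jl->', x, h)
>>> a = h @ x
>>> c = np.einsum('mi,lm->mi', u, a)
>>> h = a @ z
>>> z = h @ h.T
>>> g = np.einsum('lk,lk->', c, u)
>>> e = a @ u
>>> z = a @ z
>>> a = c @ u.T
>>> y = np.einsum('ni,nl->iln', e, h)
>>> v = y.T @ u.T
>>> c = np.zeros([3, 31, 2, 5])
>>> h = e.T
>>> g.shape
()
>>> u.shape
(37, 5)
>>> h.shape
(5, 37)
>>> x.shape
(3, 37)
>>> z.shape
(37, 37)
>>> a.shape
(37, 37)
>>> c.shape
(3, 31, 2, 5)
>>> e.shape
(37, 5)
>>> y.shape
(5, 31, 37)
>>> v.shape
(37, 31, 37)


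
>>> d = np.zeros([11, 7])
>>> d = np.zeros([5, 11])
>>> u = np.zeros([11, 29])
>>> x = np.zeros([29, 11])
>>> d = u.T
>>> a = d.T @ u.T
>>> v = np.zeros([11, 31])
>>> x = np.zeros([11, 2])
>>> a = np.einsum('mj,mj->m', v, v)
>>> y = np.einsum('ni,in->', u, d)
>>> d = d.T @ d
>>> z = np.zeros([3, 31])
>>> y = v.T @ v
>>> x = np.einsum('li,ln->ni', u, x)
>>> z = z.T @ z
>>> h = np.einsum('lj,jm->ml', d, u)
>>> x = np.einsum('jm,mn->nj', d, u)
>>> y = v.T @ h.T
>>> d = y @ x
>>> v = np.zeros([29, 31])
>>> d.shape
(31, 11)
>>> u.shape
(11, 29)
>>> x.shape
(29, 11)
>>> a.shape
(11,)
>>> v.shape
(29, 31)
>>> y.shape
(31, 29)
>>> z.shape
(31, 31)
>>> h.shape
(29, 11)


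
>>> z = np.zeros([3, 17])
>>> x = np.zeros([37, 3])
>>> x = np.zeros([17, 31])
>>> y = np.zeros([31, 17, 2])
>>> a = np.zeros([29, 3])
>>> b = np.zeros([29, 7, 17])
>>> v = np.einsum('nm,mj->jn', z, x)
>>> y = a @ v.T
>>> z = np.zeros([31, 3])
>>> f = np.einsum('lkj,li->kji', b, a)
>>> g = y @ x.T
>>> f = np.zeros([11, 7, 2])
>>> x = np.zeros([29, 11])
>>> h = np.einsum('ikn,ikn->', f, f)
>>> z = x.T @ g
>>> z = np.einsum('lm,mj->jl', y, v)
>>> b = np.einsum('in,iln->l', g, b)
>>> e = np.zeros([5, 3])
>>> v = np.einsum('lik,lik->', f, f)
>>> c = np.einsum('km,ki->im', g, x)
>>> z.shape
(3, 29)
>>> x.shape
(29, 11)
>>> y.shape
(29, 31)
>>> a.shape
(29, 3)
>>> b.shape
(7,)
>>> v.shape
()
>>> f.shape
(11, 7, 2)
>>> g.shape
(29, 17)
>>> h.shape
()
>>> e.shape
(5, 3)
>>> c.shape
(11, 17)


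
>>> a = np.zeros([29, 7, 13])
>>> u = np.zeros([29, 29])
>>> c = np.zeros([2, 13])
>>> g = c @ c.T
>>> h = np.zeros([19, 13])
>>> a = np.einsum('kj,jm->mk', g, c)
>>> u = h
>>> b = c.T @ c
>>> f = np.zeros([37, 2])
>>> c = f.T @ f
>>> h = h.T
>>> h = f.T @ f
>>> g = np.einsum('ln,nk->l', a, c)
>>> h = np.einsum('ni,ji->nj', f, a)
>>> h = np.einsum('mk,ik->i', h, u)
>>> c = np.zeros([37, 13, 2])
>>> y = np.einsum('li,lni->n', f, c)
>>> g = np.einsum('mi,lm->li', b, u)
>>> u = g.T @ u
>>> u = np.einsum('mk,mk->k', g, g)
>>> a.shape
(13, 2)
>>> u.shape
(13,)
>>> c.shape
(37, 13, 2)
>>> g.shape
(19, 13)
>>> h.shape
(19,)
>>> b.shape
(13, 13)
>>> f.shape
(37, 2)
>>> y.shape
(13,)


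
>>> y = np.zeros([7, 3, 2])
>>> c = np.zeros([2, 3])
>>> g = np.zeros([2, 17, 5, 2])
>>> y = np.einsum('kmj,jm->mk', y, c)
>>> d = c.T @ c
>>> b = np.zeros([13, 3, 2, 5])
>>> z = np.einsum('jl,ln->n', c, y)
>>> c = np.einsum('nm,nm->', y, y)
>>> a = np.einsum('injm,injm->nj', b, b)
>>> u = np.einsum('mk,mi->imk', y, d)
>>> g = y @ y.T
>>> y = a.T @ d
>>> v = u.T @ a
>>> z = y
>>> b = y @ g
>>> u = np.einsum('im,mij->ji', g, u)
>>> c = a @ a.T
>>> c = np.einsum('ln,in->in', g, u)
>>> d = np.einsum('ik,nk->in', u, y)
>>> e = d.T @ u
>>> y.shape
(2, 3)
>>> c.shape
(7, 3)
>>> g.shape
(3, 3)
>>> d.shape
(7, 2)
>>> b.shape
(2, 3)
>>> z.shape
(2, 3)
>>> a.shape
(3, 2)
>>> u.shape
(7, 3)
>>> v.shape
(7, 3, 2)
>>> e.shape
(2, 3)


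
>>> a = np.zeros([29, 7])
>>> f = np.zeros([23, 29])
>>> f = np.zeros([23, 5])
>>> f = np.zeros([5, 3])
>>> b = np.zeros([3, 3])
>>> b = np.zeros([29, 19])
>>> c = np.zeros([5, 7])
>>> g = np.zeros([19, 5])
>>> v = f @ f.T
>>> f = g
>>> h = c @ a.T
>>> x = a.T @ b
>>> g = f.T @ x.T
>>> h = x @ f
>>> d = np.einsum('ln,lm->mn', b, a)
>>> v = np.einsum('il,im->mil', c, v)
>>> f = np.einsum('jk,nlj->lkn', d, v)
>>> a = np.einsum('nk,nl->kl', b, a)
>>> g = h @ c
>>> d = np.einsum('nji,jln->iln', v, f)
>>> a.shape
(19, 7)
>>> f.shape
(5, 19, 5)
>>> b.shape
(29, 19)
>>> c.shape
(5, 7)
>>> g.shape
(7, 7)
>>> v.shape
(5, 5, 7)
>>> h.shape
(7, 5)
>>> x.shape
(7, 19)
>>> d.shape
(7, 19, 5)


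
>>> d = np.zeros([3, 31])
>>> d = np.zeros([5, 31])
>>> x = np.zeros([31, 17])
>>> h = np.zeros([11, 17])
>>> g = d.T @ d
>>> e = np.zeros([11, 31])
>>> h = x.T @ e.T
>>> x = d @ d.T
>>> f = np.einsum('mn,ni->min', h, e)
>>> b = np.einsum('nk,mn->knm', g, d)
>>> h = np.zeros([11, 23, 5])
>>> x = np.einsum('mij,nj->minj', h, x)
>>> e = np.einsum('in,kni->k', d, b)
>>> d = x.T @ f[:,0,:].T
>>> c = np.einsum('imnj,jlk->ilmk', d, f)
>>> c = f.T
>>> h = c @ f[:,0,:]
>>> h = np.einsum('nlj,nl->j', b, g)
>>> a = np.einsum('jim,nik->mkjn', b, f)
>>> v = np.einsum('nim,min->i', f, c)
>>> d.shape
(5, 5, 23, 17)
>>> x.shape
(11, 23, 5, 5)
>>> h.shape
(5,)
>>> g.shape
(31, 31)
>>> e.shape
(31,)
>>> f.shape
(17, 31, 11)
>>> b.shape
(31, 31, 5)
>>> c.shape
(11, 31, 17)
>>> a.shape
(5, 11, 31, 17)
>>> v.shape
(31,)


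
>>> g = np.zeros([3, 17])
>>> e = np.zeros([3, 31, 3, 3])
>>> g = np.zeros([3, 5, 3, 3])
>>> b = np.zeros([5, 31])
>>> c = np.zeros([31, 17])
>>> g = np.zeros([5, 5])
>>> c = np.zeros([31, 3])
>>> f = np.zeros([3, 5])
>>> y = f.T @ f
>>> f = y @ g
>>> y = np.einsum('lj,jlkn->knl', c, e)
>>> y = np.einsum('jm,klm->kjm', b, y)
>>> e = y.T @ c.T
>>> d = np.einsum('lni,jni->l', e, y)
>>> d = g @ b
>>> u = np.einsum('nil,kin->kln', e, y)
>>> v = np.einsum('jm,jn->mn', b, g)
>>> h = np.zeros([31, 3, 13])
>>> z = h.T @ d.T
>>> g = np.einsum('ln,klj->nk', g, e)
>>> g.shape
(5, 31)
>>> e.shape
(31, 5, 31)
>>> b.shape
(5, 31)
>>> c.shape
(31, 3)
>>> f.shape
(5, 5)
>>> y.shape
(3, 5, 31)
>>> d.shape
(5, 31)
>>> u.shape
(3, 31, 31)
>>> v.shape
(31, 5)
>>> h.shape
(31, 3, 13)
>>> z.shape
(13, 3, 5)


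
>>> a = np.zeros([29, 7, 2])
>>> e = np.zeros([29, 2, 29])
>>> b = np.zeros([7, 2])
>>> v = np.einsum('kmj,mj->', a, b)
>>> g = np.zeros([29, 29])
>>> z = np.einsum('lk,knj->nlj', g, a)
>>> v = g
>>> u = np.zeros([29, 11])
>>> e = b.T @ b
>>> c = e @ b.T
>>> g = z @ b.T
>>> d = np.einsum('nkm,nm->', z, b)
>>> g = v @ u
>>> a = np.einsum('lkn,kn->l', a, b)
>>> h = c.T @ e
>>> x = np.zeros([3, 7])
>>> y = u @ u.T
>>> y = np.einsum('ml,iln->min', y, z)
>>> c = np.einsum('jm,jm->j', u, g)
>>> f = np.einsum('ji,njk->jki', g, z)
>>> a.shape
(29,)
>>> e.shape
(2, 2)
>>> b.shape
(7, 2)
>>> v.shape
(29, 29)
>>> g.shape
(29, 11)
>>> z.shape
(7, 29, 2)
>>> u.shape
(29, 11)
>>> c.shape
(29,)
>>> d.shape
()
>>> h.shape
(7, 2)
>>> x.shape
(3, 7)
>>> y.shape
(29, 7, 2)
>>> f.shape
(29, 2, 11)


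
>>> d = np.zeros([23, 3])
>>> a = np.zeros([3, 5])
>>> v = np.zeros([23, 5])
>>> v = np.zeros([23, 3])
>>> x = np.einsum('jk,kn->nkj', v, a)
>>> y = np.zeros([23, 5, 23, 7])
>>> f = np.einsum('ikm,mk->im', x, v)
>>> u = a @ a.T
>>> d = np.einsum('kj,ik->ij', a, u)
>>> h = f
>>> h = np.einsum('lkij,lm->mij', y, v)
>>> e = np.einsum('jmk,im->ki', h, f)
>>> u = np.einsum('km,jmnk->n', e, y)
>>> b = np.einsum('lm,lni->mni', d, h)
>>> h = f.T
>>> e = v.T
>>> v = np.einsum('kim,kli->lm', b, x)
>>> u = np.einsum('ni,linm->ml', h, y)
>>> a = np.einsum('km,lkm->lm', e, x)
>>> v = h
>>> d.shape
(3, 5)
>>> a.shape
(5, 23)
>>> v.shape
(23, 5)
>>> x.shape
(5, 3, 23)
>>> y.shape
(23, 5, 23, 7)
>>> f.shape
(5, 23)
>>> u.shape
(7, 23)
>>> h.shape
(23, 5)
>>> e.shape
(3, 23)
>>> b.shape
(5, 23, 7)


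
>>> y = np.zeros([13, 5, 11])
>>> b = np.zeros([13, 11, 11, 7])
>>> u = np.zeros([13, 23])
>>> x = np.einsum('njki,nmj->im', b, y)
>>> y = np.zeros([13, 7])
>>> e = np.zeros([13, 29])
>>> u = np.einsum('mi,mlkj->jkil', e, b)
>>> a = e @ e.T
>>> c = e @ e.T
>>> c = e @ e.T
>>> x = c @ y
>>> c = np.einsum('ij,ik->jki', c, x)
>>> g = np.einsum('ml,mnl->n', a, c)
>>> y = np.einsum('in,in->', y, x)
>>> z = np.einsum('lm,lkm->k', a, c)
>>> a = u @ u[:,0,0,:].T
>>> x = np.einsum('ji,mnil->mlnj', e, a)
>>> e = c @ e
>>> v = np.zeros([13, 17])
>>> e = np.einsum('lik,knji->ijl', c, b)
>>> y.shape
()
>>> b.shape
(13, 11, 11, 7)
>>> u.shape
(7, 11, 29, 11)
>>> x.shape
(7, 7, 11, 13)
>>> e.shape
(7, 11, 13)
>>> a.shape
(7, 11, 29, 7)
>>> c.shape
(13, 7, 13)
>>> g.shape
(7,)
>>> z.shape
(7,)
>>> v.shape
(13, 17)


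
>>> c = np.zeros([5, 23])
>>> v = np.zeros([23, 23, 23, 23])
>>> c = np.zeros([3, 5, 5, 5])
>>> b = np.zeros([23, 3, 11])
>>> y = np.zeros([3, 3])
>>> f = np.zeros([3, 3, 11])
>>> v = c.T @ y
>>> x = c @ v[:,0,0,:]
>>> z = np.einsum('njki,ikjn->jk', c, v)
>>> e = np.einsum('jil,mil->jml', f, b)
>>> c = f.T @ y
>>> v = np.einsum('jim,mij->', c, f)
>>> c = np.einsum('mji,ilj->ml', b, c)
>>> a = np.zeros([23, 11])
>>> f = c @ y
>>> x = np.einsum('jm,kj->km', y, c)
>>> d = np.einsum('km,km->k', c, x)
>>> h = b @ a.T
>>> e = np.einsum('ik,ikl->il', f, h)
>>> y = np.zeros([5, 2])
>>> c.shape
(23, 3)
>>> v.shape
()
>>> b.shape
(23, 3, 11)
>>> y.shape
(5, 2)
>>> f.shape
(23, 3)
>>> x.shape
(23, 3)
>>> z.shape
(5, 5)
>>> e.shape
(23, 23)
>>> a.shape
(23, 11)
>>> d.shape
(23,)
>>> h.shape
(23, 3, 23)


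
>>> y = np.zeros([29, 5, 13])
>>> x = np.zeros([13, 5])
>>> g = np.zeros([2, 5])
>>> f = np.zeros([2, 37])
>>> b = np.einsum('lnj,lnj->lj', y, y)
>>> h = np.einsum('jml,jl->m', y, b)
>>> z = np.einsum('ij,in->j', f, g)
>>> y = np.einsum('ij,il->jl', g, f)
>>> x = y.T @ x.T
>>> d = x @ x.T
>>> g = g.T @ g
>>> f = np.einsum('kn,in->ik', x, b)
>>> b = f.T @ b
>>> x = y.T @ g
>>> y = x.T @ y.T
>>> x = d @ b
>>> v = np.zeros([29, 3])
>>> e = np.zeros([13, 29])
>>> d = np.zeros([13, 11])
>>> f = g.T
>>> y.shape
(5, 5)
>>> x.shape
(37, 13)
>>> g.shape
(5, 5)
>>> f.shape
(5, 5)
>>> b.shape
(37, 13)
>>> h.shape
(5,)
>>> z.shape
(37,)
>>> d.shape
(13, 11)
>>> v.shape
(29, 3)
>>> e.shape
(13, 29)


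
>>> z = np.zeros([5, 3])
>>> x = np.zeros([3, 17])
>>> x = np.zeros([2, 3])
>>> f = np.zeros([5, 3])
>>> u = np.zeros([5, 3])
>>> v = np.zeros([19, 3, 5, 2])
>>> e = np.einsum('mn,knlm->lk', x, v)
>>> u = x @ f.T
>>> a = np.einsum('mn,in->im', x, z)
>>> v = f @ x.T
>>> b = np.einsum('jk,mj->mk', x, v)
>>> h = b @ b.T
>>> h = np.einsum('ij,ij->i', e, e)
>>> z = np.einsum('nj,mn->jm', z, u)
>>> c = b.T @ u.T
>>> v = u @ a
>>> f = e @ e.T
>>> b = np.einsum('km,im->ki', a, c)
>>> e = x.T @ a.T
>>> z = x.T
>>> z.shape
(3, 2)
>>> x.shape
(2, 3)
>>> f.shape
(5, 5)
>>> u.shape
(2, 5)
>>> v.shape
(2, 2)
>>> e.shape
(3, 5)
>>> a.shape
(5, 2)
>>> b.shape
(5, 3)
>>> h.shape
(5,)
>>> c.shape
(3, 2)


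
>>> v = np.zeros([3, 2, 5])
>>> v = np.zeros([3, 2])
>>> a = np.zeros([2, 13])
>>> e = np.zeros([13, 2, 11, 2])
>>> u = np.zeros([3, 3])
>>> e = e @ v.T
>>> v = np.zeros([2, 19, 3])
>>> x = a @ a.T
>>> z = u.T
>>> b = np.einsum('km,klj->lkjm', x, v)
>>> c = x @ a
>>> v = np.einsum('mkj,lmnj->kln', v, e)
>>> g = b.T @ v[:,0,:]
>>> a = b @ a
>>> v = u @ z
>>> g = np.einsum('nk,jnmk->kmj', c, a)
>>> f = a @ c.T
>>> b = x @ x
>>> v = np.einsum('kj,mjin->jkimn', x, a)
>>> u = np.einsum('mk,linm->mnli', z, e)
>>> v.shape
(2, 2, 3, 19, 13)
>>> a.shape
(19, 2, 3, 13)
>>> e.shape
(13, 2, 11, 3)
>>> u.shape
(3, 11, 13, 2)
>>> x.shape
(2, 2)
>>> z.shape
(3, 3)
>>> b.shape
(2, 2)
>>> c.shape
(2, 13)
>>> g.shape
(13, 3, 19)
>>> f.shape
(19, 2, 3, 2)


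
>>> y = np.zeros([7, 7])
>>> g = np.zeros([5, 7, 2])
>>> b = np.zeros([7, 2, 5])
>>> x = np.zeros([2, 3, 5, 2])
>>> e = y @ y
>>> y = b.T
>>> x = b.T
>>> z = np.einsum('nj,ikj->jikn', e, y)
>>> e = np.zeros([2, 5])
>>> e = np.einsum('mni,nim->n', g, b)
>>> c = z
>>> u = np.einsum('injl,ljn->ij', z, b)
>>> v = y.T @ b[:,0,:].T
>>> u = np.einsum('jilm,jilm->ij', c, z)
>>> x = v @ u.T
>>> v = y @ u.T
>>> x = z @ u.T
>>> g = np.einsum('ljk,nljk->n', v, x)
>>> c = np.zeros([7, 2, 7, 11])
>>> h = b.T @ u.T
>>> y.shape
(5, 2, 7)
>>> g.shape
(7,)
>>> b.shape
(7, 2, 5)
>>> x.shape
(7, 5, 2, 5)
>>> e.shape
(7,)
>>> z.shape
(7, 5, 2, 7)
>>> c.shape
(7, 2, 7, 11)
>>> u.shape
(5, 7)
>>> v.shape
(5, 2, 5)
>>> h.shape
(5, 2, 5)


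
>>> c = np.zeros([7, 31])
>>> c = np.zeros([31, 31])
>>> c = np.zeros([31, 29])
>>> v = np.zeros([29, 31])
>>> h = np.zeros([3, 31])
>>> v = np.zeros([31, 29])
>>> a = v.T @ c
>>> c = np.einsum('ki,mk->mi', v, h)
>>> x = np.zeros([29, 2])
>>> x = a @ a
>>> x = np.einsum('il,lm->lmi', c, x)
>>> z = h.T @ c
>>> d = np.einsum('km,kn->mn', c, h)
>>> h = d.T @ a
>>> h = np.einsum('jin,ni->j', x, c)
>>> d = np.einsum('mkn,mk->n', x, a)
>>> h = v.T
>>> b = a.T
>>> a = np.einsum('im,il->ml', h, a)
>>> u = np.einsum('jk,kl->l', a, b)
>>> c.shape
(3, 29)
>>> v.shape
(31, 29)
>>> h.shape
(29, 31)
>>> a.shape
(31, 29)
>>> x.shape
(29, 29, 3)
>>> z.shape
(31, 29)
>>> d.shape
(3,)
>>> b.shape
(29, 29)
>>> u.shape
(29,)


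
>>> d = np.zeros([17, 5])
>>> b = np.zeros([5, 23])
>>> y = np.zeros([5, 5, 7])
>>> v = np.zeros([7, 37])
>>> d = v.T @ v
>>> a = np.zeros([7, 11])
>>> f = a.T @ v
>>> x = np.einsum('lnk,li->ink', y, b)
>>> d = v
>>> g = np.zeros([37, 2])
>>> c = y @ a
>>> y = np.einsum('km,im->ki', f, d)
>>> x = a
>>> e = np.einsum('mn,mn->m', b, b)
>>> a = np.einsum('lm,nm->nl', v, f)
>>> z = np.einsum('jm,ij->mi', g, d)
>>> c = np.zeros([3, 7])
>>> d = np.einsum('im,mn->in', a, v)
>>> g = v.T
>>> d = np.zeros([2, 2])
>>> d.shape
(2, 2)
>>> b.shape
(5, 23)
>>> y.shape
(11, 7)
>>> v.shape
(7, 37)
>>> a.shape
(11, 7)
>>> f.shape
(11, 37)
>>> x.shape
(7, 11)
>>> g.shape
(37, 7)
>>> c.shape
(3, 7)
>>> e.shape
(5,)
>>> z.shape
(2, 7)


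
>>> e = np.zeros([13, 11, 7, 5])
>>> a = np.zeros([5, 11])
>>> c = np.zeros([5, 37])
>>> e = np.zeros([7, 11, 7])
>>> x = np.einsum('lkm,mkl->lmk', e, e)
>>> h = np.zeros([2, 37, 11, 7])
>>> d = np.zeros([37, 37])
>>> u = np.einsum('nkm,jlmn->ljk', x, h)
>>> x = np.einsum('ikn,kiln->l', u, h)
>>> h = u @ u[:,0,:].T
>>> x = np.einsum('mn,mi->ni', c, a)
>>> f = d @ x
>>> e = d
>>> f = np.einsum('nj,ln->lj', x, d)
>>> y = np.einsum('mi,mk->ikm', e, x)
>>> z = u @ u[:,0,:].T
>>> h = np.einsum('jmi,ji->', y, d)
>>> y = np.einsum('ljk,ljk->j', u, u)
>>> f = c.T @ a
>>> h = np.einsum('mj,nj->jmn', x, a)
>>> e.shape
(37, 37)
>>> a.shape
(5, 11)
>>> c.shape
(5, 37)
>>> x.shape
(37, 11)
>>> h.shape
(11, 37, 5)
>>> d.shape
(37, 37)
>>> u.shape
(37, 2, 7)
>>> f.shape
(37, 11)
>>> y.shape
(2,)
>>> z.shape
(37, 2, 37)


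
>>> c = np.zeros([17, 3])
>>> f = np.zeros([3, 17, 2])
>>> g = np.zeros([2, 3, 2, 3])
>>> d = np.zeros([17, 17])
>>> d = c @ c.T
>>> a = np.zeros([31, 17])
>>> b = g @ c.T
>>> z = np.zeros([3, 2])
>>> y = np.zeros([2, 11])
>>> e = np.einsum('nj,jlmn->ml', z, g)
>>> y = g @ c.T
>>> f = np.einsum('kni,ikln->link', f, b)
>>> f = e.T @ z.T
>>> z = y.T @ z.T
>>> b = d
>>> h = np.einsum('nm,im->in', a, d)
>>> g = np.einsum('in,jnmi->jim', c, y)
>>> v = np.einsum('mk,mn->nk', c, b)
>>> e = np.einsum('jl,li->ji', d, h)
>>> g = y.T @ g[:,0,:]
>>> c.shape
(17, 3)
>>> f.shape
(3, 3)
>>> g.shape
(17, 2, 3, 2)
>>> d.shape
(17, 17)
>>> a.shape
(31, 17)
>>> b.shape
(17, 17)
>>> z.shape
(17, 2, 3, 3)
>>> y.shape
(2, 3, 2, 17)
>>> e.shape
(17, 31)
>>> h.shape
(17, 31)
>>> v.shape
(17, 3)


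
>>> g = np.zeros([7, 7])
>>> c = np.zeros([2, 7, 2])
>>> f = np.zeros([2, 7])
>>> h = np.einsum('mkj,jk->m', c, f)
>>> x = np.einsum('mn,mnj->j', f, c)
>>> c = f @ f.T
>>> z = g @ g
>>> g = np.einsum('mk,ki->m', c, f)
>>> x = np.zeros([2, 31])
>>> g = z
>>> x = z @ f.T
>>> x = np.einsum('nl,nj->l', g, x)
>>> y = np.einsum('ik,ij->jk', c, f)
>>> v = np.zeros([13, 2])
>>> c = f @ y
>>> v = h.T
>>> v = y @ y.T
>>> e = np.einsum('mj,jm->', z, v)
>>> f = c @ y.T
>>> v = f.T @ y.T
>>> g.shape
(7, 7)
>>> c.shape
(2, 2)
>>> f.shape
(2, 7)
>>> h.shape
(2,)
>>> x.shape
(7,)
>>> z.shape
(7, 7)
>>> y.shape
(7, 2)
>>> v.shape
(7, 7)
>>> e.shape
()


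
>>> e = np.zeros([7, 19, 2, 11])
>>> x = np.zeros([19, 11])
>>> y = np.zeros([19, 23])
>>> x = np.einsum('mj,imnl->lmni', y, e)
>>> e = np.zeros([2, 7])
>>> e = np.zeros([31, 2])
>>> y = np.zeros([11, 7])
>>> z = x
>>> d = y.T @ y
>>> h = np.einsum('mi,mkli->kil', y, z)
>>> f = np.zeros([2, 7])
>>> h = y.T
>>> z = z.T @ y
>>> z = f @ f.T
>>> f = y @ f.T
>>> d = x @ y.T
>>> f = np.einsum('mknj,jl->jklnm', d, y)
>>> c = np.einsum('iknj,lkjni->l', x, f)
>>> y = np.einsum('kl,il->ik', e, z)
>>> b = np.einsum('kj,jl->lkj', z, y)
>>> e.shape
(31, 2)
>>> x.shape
(11, 19, 2, 7)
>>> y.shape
(2, 31)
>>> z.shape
(2, 2)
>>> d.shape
(11, 19, 2, 11)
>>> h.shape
(7, 11)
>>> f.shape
(11, 19, 7, 2, 11)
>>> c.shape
(11,)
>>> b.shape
(31, 2, 2)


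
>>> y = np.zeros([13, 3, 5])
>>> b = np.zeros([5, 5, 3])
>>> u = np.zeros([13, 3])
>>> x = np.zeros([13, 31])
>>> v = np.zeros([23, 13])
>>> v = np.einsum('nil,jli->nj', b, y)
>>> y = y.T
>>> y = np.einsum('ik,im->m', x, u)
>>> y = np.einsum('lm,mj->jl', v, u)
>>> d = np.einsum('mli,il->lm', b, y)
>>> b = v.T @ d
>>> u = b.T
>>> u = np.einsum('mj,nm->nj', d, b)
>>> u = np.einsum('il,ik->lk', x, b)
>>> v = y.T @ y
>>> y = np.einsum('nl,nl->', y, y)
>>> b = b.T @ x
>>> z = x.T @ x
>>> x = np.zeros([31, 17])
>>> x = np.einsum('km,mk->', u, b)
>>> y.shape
()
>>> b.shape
(5, 31)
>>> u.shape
(31, 5)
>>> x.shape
()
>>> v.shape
(5, 5)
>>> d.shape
(5, 5)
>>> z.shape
(31, 31)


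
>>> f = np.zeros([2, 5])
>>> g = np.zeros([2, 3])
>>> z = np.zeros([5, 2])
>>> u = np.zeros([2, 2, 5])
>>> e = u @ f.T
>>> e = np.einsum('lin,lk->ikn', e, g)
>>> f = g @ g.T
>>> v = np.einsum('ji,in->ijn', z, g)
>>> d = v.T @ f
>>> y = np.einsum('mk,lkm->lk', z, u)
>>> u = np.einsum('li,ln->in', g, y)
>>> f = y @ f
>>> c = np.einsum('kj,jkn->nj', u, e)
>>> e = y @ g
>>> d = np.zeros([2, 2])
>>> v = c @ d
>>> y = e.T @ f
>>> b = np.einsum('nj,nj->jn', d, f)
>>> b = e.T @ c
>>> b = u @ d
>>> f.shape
(2, 2)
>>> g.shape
(2, 3)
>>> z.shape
(5, 2)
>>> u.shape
(3, 2)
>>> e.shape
(2, 3)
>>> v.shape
(2, 2)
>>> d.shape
(2, 2)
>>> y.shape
(3, 2)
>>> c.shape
(2, 2)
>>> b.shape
(3, 2)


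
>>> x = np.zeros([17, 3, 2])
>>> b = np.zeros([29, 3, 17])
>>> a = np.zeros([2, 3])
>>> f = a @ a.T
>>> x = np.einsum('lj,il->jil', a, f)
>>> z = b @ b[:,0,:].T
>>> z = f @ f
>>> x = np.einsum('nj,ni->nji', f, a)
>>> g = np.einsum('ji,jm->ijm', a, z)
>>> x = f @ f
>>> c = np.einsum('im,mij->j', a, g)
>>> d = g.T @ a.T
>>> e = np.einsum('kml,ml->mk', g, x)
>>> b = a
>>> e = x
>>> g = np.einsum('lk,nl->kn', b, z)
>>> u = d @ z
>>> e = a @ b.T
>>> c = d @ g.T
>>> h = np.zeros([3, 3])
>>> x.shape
(2, 2)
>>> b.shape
(2, 3)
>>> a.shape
(2, 3)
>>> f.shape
(2, 2)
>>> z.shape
(2, 2)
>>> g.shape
(3, 2)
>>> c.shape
(2, 2, 3)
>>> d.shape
(2, 2, 2)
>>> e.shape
(2, 2)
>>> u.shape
(2, 2, 2)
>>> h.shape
(3, 3)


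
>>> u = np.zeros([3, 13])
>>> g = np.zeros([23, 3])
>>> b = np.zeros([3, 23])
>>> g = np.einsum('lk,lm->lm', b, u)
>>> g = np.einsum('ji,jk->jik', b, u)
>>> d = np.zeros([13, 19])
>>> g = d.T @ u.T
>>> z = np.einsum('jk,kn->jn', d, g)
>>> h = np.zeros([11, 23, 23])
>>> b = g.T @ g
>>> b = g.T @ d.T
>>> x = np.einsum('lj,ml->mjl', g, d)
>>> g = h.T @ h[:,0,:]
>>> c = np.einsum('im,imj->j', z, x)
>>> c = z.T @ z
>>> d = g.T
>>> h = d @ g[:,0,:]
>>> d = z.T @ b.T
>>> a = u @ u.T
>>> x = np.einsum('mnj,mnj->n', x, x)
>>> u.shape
(3, 13)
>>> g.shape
(23, 23, 23)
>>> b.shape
(3, 13)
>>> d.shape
(3, 3)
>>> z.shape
(13, 3)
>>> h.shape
(23, 23, 23)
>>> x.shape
(3,)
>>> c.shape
(3, 3)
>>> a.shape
(3, 3)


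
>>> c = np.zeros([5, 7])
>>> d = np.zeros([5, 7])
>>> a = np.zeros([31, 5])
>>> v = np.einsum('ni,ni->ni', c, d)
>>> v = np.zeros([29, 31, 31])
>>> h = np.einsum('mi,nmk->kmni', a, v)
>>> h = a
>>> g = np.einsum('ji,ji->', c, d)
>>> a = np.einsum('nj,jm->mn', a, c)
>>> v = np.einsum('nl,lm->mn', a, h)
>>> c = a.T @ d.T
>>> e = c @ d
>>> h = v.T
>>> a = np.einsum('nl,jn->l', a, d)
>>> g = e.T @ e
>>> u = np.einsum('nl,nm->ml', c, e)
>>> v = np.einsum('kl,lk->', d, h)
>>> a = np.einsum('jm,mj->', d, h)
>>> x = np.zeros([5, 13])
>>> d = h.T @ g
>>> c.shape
(31, 5)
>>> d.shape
(5, 7)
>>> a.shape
()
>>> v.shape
()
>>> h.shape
(7, 5)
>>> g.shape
(7, 7)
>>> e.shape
(31, 7)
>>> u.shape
(7, 5)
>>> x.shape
(5, 13)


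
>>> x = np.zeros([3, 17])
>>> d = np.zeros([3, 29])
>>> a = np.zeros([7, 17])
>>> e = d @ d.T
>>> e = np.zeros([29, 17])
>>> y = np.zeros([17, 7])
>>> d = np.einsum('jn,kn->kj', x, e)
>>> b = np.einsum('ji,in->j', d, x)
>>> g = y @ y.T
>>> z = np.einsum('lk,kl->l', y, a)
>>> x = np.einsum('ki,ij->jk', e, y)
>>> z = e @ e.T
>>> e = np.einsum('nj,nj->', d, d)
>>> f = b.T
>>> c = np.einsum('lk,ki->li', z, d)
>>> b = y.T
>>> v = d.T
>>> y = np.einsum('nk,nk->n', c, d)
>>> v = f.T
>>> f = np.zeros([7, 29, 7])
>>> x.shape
(7, 29)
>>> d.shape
(29, 3)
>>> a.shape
(7, 17)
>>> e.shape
()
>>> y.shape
(29,)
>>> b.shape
(7, 17)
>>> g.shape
(17, 17)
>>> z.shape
(29, 29)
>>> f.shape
(7, 29, 7)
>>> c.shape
(29, 3)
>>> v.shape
(29,)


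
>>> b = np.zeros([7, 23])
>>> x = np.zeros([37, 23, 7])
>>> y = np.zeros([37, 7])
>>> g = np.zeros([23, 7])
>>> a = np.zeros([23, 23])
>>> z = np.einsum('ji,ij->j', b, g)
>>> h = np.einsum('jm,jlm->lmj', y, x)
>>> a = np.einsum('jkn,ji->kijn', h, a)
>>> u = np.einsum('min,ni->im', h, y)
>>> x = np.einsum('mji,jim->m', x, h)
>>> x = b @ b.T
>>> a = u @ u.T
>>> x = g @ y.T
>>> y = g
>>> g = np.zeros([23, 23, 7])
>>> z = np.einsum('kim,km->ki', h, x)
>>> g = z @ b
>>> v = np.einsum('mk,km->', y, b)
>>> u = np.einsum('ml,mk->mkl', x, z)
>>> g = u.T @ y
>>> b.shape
(7, 23)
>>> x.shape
(23, 37)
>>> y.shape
(23, 7)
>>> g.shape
(37, 7, 7)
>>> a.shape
(7, 7)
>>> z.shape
(23, 7)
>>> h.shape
(23, 7, 37)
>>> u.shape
(23, 7, 37)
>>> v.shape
()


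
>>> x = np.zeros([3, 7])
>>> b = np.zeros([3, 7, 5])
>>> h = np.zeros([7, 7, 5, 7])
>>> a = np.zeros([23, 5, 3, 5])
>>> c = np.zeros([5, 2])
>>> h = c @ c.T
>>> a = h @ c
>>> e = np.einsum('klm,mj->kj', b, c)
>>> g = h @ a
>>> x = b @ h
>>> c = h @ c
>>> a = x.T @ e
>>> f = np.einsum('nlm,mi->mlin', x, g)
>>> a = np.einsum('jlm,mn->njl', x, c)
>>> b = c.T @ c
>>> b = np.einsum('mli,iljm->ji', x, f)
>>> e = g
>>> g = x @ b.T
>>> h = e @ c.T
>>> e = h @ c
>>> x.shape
(3, 7, 5)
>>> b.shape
(2, 5)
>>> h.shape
(5, 5)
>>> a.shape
(2, 3, 7)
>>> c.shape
(5, 2)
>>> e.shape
(5, 2)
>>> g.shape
(3, 7, 2)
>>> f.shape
(5, 7, 2, 3)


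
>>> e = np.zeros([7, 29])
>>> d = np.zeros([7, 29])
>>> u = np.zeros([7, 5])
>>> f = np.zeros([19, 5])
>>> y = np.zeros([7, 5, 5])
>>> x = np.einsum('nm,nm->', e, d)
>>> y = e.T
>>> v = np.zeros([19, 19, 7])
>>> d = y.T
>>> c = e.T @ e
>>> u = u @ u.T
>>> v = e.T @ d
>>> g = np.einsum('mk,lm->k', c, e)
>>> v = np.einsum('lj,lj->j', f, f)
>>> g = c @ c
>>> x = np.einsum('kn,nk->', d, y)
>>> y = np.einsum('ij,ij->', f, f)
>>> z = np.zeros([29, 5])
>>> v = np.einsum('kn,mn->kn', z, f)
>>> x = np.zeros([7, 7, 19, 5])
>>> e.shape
(7, 29)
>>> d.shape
(7, 29)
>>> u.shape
(7, 7)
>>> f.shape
(19, 5)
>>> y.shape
()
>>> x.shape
(7, 7, 19, 5)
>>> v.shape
(29, 5)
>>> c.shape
(29, 29)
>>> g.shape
(29, 29)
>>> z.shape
(29, 5)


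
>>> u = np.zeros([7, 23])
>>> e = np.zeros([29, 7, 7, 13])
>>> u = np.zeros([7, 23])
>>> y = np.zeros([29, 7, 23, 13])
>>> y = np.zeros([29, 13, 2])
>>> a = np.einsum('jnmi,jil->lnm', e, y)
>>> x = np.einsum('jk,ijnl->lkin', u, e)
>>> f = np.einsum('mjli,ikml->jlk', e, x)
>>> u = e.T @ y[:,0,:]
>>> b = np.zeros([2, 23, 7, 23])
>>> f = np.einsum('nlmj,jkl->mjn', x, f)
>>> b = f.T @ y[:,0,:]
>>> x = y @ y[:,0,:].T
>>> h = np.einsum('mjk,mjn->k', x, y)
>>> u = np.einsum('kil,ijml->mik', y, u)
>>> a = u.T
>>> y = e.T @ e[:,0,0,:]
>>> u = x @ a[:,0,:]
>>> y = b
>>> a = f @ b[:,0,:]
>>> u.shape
(29, 13, 7)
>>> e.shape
(29, 7, 7, 13)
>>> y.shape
(13, 7, 2)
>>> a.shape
(29, 7, 2)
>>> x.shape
(29, 13, 29)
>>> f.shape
(29, 7, 13)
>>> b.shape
(13, 7, 2)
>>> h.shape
(29,)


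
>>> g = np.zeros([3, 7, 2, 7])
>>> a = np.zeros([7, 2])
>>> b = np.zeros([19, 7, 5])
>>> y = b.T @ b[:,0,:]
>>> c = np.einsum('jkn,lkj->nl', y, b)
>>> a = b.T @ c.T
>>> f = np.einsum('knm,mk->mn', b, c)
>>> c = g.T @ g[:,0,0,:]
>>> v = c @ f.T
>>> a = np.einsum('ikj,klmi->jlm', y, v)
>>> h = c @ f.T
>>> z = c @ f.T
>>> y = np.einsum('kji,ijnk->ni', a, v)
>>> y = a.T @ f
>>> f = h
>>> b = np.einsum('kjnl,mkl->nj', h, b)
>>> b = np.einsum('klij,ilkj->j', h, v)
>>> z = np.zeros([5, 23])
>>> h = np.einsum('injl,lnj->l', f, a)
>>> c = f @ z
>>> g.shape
(3, 7, 2, 7)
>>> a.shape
(5, 2, 7)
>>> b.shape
(5,)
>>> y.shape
(7, 2, 7)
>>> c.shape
(7, 2, 7, 23)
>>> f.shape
(7, 2, 7, 5)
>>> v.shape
(7, 2, 7, 5)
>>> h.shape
(5,)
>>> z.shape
(5, 23)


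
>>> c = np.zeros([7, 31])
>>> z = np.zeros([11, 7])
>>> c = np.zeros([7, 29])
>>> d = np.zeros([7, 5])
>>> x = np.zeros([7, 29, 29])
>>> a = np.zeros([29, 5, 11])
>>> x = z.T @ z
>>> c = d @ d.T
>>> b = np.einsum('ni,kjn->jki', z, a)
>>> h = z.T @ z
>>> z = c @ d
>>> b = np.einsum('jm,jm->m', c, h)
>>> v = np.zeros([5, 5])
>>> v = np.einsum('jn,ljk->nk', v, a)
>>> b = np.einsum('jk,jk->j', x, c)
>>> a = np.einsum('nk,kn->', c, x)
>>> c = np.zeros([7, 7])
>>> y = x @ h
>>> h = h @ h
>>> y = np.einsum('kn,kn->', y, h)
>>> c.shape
(7, 7)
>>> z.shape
(7, 5)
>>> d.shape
(7, 5)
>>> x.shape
(7, 7)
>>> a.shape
()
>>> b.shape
(7,)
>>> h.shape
(7, 7)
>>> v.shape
(5, 11)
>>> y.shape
()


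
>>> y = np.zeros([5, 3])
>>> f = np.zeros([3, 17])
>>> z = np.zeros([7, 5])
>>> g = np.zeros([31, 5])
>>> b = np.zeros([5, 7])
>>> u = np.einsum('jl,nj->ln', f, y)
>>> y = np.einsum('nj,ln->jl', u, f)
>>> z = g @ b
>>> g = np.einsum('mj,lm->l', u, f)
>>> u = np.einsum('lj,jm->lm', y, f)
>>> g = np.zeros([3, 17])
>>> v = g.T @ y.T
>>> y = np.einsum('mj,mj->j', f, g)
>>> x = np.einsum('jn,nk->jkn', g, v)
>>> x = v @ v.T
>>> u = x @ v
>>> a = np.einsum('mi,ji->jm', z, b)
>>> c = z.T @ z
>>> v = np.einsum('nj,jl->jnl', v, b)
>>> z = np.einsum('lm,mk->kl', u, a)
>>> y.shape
(17,)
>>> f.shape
(3, 17)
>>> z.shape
(31, 17)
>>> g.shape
(3, 17)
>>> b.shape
(5, 7)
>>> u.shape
(17, 5)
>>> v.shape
(5, 17, 7)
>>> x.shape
(17, 17)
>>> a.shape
(5, 31)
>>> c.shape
(7, 7)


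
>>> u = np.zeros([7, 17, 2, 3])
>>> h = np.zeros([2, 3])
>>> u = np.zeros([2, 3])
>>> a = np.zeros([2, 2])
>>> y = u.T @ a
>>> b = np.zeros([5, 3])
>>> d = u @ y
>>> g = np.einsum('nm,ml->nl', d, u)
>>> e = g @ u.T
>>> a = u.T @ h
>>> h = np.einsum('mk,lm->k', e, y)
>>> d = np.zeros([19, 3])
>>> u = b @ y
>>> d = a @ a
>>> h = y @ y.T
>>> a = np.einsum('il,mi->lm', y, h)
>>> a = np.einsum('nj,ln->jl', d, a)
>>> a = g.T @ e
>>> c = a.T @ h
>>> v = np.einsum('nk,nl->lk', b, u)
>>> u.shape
(5, 2)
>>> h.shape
(3, 3)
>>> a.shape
(3, 2)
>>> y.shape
(3, 2)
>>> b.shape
(5, 3)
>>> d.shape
(3, 3)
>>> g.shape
(2, 3)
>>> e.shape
(2, 2)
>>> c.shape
(2, 3)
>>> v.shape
(2, 3)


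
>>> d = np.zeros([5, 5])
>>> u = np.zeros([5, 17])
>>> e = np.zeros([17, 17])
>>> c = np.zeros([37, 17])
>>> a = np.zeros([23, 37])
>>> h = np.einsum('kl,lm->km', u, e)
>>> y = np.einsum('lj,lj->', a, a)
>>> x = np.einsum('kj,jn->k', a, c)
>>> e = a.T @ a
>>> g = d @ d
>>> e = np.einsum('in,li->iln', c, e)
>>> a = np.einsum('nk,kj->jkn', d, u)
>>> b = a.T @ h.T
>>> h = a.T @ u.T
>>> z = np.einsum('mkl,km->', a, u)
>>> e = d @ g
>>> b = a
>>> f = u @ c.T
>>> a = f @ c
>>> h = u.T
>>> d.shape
(5, 5)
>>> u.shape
(5, 17)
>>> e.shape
(5, 5)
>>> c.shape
(37, 17)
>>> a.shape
(5, 17)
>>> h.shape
(17, 5)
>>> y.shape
()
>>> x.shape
(23,)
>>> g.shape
(5, 5)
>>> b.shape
(17, 5, 5)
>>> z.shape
()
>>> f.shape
(5, 37)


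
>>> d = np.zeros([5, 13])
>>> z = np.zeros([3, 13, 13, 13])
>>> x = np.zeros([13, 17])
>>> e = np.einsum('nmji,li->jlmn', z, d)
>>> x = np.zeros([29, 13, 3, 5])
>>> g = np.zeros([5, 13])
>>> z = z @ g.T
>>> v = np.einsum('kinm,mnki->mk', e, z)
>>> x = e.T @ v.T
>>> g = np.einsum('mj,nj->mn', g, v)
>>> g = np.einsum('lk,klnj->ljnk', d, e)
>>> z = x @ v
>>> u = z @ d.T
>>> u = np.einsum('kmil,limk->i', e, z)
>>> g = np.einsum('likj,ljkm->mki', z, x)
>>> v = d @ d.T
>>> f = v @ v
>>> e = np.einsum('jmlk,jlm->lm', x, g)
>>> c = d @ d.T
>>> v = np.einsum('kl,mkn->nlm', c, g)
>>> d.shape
(5, 13)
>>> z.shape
(3, 13, 5, 13)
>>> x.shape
(3, 13, 5, 3)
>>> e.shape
(5, 13)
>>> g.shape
(3, 5, 13)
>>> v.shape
(13, 5, 3)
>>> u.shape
(13,)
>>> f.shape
(5, 5)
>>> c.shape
(5, 5)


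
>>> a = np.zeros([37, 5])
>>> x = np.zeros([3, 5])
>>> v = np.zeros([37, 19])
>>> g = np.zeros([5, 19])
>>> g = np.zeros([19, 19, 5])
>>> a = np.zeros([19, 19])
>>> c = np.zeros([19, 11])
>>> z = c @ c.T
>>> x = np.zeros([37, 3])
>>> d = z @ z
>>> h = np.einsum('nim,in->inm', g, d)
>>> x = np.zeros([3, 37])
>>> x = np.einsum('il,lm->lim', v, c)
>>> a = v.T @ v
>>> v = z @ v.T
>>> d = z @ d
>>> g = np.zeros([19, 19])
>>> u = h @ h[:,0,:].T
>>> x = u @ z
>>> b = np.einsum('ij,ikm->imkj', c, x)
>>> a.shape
(19, 19)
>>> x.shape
(19, 19, 19)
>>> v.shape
(19, 37)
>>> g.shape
(19, 19)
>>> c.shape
(19, 11)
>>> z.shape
(19, 19)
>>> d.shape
(19, 19)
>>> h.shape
(19, 19, 5)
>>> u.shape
(19, 19, 19)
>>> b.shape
(19, 19, 19, 11)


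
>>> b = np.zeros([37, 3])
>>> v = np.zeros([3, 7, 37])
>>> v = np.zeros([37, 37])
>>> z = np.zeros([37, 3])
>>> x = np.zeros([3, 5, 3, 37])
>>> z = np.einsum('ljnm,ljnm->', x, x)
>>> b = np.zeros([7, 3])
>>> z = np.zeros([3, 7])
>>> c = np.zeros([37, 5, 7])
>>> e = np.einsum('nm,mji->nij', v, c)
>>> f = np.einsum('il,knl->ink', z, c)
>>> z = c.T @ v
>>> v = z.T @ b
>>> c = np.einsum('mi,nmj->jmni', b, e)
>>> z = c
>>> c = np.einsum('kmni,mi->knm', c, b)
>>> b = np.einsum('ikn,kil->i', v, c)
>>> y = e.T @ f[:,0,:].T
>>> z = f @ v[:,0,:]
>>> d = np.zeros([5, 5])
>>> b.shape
(37,)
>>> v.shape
(37, 5, 3)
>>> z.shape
(3, 5, 3)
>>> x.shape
(3, 5, 3, 37)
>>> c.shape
(5, 37, 7)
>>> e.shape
(37, 7, 5)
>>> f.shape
(3, 5, 37)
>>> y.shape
(5, 7, 3)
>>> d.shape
(5, 5)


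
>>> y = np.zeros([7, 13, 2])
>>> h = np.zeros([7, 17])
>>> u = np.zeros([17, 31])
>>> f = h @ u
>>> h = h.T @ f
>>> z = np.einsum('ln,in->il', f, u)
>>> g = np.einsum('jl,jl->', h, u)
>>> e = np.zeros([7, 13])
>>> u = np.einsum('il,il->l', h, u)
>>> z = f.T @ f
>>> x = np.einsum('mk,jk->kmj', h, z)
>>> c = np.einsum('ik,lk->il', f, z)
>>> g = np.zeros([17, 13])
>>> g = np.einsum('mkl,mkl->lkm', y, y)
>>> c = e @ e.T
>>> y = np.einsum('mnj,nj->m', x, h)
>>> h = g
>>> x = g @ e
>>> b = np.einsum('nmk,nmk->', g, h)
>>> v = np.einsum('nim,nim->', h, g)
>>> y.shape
(31,)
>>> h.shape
(2, 13, 7)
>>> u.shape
(31,)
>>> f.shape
(7, 31)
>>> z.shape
(31, 31)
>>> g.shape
(2, 13, 7)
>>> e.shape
(7, 13)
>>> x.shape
(2, 13, 13)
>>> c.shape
(7, 7)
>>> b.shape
()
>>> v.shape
()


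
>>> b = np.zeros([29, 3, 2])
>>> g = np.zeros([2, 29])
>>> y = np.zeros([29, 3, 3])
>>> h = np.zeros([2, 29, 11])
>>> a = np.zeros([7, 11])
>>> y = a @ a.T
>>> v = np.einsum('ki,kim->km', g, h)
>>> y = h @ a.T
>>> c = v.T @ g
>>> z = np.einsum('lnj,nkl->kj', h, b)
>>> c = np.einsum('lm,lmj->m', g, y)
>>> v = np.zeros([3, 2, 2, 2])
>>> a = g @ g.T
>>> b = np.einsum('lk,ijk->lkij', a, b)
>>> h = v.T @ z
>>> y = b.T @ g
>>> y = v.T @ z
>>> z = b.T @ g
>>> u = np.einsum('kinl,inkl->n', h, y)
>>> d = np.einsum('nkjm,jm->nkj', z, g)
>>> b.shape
(2, 2, 29, 3)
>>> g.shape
(2, 29)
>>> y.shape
(2, 2, 2, 11)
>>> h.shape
(2, 2, 2, 11)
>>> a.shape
(2, 2)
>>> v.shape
(3, 2, 2, 2)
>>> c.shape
(29,)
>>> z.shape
(3, 29, 2, 29)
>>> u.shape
(2,)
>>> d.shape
(3, 29, 2)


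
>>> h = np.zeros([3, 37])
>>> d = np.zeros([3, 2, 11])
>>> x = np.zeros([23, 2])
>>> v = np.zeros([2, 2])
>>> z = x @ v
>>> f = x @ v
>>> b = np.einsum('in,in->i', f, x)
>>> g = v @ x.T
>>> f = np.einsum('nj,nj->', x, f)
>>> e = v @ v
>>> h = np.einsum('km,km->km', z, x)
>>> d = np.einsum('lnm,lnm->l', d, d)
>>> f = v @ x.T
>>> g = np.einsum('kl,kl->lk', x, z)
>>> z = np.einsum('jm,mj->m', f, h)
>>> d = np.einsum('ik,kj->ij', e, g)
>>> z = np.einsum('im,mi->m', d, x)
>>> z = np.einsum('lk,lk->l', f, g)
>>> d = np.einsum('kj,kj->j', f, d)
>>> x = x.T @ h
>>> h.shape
(23, 2)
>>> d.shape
(23,)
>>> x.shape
(2, 2)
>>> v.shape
(2, 2)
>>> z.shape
(2,)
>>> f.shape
(2, 23)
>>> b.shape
(23,)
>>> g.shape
(2, 23)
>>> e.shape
(2, 2)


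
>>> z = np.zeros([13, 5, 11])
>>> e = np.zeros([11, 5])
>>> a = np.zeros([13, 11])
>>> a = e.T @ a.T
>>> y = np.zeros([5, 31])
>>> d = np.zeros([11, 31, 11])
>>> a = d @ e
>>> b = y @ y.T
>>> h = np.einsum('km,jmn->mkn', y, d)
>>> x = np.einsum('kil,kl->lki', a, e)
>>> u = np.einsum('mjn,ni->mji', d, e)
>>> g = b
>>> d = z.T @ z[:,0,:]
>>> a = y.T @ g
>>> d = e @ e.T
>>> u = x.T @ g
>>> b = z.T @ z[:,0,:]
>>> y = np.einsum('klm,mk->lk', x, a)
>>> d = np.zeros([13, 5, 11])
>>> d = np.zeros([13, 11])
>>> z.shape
(13, 5, 11)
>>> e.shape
(11, 5)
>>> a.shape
(31, 5)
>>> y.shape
(11, 5)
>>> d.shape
(13, 11)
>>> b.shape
(11, 5, 11)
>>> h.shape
(31, 5, 11)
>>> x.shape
(5, 11, 31)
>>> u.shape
(31, 11, 5)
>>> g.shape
(5, 5)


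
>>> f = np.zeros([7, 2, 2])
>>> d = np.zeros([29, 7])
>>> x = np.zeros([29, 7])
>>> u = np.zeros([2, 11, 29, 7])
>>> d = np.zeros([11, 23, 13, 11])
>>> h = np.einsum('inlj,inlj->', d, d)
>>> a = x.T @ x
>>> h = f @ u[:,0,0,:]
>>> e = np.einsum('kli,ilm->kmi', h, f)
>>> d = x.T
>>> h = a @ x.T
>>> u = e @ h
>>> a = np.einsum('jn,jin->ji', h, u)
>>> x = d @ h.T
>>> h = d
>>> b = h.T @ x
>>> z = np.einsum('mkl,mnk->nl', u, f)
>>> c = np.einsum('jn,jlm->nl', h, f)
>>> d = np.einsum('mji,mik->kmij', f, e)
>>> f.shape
(7, 2, 2)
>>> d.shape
(7, 7, 2, 2)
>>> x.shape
(7, 7)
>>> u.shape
(7, 2, 29)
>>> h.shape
(7, 29)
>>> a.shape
(7, 2)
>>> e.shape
(7, 2, 7)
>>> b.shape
(29, 7)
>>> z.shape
(2, 29)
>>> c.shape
(29, 2)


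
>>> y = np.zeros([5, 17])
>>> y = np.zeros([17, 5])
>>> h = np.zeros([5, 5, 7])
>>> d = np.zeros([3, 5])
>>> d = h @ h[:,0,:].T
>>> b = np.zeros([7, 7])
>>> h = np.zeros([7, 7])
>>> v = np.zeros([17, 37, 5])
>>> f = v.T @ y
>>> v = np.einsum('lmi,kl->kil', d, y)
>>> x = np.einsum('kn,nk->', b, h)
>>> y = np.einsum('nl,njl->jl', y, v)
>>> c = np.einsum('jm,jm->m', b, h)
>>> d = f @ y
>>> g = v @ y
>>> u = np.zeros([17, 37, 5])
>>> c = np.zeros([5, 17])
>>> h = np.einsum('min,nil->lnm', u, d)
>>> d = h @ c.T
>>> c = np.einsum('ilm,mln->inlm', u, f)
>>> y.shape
(5, 5)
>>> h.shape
(5, 5, 17)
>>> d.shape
(5, 5, 5)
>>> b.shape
(7, 7)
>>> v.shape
(17, 5, 5)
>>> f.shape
(5, 37, 5)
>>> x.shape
()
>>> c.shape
(17, 5, 37, 5)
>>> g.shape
(17, 5, 5)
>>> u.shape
(17, 37, 5)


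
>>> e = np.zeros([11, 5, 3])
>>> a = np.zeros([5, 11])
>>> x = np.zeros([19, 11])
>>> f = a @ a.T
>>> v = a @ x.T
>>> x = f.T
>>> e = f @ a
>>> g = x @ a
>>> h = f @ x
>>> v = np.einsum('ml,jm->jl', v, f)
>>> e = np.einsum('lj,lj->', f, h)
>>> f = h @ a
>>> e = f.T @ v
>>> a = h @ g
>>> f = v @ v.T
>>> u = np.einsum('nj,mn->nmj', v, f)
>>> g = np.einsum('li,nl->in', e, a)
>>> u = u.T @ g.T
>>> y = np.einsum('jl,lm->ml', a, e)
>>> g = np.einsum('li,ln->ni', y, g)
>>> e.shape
(11, 19)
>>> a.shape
(5, 11)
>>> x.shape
(5, 5)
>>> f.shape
(5, 5)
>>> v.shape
(5, 19)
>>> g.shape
(5, 11)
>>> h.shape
(5, 5)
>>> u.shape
(19, 5, 19)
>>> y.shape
(19, 11)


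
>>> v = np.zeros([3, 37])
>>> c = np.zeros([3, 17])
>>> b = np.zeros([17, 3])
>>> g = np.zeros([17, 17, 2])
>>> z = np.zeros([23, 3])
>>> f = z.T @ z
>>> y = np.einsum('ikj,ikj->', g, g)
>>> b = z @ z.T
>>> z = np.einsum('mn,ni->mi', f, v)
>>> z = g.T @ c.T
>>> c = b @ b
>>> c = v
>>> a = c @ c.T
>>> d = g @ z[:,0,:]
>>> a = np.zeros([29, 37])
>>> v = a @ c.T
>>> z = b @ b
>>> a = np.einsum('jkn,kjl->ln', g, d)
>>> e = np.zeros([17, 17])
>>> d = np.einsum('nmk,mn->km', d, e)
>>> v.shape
(29, 3)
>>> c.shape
(3, 37)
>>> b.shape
(23, 23)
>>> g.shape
(17, 17, 2)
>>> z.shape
(23, 23)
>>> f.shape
(3, 3)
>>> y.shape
()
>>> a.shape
(3, 2)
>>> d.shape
(3, 17)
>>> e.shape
(17, 17)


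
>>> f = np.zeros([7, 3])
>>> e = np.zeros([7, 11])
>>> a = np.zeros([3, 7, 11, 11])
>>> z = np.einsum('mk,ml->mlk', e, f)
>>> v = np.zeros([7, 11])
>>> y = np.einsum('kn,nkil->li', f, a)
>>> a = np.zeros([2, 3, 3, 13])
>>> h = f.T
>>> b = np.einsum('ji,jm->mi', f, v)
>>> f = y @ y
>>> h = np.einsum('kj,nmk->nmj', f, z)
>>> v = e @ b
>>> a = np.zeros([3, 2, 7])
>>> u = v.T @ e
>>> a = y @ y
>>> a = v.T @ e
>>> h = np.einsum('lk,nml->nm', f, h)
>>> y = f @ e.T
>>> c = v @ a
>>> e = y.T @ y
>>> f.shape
(11, 11)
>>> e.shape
(7, 7)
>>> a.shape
(3, 11)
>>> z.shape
(7, 3, 11)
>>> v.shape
(7, 3)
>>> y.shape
(11, 7)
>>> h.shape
(7, 3)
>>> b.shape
(11, 3)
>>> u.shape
(3, 11)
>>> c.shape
(7, 11)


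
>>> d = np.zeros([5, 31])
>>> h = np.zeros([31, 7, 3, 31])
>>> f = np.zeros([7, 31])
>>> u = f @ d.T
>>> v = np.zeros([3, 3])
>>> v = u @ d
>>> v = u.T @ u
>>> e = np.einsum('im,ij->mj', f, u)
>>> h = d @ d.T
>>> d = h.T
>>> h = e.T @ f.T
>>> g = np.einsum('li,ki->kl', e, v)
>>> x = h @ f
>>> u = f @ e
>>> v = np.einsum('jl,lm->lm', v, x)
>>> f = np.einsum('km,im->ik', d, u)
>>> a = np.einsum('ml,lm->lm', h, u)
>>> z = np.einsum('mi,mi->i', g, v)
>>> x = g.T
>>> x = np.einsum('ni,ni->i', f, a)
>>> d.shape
(5, 5)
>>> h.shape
(5, 7)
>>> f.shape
(7, 5)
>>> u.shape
(7, 5)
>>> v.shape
(5, 31)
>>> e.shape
(31, 5)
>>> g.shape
(5, 31)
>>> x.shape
(5,)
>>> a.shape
(7, 5)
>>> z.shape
(31,)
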